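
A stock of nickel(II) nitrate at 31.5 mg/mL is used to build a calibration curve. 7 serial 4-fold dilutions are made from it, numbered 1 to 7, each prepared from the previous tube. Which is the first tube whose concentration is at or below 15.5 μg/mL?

tube 6

Tube n has concentration 31.5 mg/mL / 4ⁿ.
Need 4ⁿ ≥ 31.5 mg/mL / 15.5 μg/mL = 2032, so n ≥ 5.49.
First such tube: n = 6.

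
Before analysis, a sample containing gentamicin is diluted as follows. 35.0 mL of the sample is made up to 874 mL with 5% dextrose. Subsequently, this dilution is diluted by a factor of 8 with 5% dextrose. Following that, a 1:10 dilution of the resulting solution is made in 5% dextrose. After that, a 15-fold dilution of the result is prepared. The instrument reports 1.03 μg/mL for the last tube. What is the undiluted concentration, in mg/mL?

30.9 mg/mL

Overall dilution factor = 24.97 × 8 × 10 × 15 = 3.00 × 10⁴.
Original = 1.03 μg/mL × 3.00 × 10⁴ = 3.09 × 10⁴ μg/mL = 30.9 mg/mL.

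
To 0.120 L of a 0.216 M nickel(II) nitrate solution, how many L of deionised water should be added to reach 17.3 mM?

1.38 L

17.3 mM = 0.0173 M.
V₂ = C₁V₁/C₂ = 0.216 × 0.120 / 0.0173 = 1.50 L.
Diluent to add = V₂ − V₁ = 1.50 − 0.120 = 1.38 L.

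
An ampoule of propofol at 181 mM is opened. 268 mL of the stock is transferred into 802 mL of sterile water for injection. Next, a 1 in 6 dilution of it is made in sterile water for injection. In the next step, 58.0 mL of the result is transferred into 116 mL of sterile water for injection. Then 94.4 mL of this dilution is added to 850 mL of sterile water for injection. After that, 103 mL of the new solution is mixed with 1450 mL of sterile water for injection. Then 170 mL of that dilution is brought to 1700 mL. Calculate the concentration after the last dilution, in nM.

Overall dilution factor = 3.993 × 6 × 3 × 10.00 × 15.08 × 10 = 1.08 × 10⁵.
181 mM / 1.08 × 10⁵ = 1.67 × 10⁻³ mM = 1670 nM.

1670 nM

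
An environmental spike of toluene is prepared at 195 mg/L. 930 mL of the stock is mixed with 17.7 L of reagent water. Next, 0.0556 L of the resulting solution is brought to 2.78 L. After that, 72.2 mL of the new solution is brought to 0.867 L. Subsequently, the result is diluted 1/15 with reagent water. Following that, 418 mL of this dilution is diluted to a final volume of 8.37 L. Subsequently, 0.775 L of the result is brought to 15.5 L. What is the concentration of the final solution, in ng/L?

2.70 ng/L

Overall dilution factor = 20.03 × 50 × 12.01 × 15 × 20.02 × 20 = 7.23 × 10⁷.
195 mg/L / 7.23 × 10⁷ = 2.70 × 10⁻⁶ mg/L = 2.70 ng/L.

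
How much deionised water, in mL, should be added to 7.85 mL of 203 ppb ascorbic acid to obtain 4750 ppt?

4750 ppt = 4.75 ppb.
V₂ = C₁V₁/C₂ = 203 × 7.85 / 4.75 = 335 mL.
Diluent to add = V₂ − V₁ = 335 − 7.85 = 328 mL.

328 mL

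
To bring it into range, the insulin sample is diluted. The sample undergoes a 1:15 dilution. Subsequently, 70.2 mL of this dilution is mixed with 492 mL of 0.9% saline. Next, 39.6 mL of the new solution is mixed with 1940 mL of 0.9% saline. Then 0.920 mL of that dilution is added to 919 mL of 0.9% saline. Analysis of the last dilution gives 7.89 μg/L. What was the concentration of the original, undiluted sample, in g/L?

Overall dilution factor = 15 × 8.009 × 49.99 × 999.9 = 6.00 × 10⁶.
Original = 7.89 μg/L × 6.00 × 10⁶ = 4.74 × 10⁷ μg/L = 47.4 g/L.

47.4 g/L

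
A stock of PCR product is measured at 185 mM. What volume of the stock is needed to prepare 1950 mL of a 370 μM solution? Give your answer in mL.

3.90 mL

370 μM = 0.370 mM.
V₁ = C₂V₂/C₁ = 0.370 × 1950 / 185 = 3.90 mL.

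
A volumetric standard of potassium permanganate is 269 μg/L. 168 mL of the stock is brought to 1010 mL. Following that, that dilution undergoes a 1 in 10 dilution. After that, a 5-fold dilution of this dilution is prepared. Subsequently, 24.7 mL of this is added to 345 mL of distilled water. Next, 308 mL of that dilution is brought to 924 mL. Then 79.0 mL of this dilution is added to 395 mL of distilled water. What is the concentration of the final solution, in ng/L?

Overall dilution factor = 6.012 × 10 × 5 × 14.97 × 3 × 6 = 8.10 × 10⁴.
269 μg/L / 8.10 × 10⁴ = 3.32 × 10⁻³ μg/L = 3.32 ng/L.

3.32 ng/L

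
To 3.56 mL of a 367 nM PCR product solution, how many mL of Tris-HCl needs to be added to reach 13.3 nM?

94.7 mL

V₂ = C₁V₁/C₂ = 367 × 3.56 / 13.3 = 98.2 mL.
Diluent to add = V₂ − V₁ = 98.2 − 3.56 = 94.7 mL.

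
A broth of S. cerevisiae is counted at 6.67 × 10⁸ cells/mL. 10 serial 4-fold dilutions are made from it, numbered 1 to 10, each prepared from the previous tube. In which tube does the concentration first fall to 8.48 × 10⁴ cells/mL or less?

tube 7

Tube n has concentration 6.67 × 10⁸ cells/mL / 4ⁿ.
Need 4ⁿ ≥ 6.67 × 10⁸ cells/mL / 8.48 × 10⁴ cells/mL = 7866, so n ≥ 6.47.
First such tube: n = 7.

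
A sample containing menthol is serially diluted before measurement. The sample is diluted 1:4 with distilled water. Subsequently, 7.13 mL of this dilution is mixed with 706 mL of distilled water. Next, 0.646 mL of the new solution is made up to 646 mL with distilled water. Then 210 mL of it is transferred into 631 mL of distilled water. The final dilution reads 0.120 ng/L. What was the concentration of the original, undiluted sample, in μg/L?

192 μg/L

Overall dilution factor = 4 × 100.0 × 1000 × 4.005 = 1.60 × 10⁶.
Original = 0.120 ng/L × 1.60 × 10⁶ = 1.92 × 10⁵ ng/L = 192 μg/L.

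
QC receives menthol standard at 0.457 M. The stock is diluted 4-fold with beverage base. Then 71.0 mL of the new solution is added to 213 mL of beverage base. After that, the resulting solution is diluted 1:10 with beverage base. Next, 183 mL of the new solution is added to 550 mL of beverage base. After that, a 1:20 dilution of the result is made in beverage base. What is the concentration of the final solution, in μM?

Overall dilution factor = 4 × 4 × 10 × 4.005 × 20 = 1.28 × 10⁴.
0.457 M / 1.28 × 10⁴ = 3.57 × 10⁻⁵ M = 35.7 μM.

35.7 μM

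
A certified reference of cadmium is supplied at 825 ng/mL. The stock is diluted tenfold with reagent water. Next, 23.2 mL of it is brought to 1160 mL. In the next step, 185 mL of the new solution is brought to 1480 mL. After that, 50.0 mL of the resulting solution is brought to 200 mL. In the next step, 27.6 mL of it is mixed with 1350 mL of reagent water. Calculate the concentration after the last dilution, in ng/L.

1.03 ng/L

Overall dilution factor = 10 × 50 × 8 × 4 × 49.91 = 7.99 × 10⁵.
825 ng/mL / 7.99 × 10⁵ = 1.03 × 10⁻³ ng/mL = 1.03 ng/L.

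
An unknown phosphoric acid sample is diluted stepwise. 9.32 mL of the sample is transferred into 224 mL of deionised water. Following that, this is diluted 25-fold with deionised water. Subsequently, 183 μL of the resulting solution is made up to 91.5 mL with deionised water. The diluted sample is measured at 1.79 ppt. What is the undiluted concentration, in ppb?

560 ppb

Overall dilution factor = 25.03 × 25 × 500 = 3.13 × 10⁵.
Original = 1.79 ppt × 3.13 × 10⁵ = 5.60 × 10⁵ ppt = 560 ppb.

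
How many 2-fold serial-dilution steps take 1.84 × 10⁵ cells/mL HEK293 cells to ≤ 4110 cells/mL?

Need 2ⁿ ≥ 44.8, so n ≥ log(44.8)/log(2) = 5.48.
Minimum whole steps: n = 6.

6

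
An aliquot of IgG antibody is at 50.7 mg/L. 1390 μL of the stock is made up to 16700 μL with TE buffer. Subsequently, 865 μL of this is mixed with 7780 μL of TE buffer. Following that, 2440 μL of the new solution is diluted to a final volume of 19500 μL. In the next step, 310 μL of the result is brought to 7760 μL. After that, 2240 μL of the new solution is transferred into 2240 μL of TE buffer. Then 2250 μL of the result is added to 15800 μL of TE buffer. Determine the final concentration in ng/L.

Overall dilution factor = 12.01 × 9.994 × 7.992 × 25.03 × 2 × 8.022 = 3.85 × 10⁵.
50.7 mg/L / 3.85 × 10⁵ = 1.32 × 10⁻⁴ mg/L = 132 ng/L.

132 ng/L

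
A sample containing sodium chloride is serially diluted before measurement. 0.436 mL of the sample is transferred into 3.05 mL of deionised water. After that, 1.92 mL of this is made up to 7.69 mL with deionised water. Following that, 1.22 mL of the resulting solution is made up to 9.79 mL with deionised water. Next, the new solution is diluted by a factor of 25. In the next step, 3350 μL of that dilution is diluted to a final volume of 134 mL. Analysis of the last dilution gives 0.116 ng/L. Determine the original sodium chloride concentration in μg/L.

29.8 μg/L

Overall dilution factor = 7.995 × 4.005 × 8.025 × 25 × 40 = 2.57 × 10⁵.
Original = 0.116 ng/L × 2.57 × 10⁵ = 2.98 × 10⁴ ng/L = 29.8 μg/L.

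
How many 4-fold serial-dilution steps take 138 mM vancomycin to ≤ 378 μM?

5

Need 4ⁿ ≥ 365, so n ≥ log(365)/log(4) = 4.26.
Minimum whole steps: n = 5.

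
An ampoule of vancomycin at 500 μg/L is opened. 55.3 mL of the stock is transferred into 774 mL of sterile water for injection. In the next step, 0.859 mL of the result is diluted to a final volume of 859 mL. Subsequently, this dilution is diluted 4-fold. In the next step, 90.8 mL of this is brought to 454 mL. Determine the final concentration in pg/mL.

1.67 pg/mL

Overall dilution factor = 15.00 × 1000 × 4 × 5 = 3.00 × 10⁵.
500 μg/L / 3.00 × 10⁵ = 1.67 × 10⁻³ μg/L = 1.67 pg/mL.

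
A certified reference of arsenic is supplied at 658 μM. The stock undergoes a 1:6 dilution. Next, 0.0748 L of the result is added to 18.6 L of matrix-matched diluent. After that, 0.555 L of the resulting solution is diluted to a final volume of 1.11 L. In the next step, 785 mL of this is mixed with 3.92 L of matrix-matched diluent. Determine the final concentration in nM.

Overall dilution factor = 6 × 249.7 × 2 × 5.994 = 1.80 × 10⁴.
658 μM / 1.80 × 10⁴ = 0.0366 μM = 36.6 nM.

36.6 nM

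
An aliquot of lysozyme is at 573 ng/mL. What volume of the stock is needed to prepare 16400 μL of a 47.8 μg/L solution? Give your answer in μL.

1370 μL

47.8 μg/L = 47.8 ng/mL.
V₁ = C₂V₂/C₁ = 47.8 × 16400 / 573 = 1368 μL.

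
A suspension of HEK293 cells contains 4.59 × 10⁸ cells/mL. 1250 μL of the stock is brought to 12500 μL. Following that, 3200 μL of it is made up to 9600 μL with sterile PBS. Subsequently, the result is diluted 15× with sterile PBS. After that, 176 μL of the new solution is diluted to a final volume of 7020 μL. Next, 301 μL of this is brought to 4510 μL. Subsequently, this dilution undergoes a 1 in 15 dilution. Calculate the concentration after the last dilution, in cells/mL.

114 cells/mL

Overall dilution factor = 10 × 3 × 15 × 39.89 × 14.98 × 15 = 4.03 × 10⁶.
4.59 × 10⁸ cells/mL / 4.03 × 10⁶ = 114 cells/mL.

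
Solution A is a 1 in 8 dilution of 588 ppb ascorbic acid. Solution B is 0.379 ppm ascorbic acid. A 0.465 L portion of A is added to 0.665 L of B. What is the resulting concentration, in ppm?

0.253 ppm

C_A = 588 ppb / 8 = 73.5 ppb.
C_B = 0.379 ppm = 379 ppb.
C_mix = (C_A·V_A + C_B·V_B)/(V_A + V_B) = (73.5×0.465 + 379×0.665) / 1.130 = 253 ppb = 0.253 ppm.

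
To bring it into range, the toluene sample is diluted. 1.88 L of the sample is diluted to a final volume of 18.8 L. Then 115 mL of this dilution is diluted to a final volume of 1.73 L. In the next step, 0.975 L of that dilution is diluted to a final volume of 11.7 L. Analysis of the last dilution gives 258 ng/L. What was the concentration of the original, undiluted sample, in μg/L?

466 μg/L

Overall dilution factor = 10 × 15.04 × 12 = 1805.
Original = 258 ng/L × 1805 = 4.66 × 10⁵ ng/L = 466 μg/L.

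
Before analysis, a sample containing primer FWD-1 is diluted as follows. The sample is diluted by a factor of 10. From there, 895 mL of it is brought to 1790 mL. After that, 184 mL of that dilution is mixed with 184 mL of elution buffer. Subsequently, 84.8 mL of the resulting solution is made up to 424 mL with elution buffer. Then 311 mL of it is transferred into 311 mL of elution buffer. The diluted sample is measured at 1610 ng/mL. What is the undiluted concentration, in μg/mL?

644 μg/mL

Overall dilution factor = 10 × 2 × 2 × 5 × 2 = 400.
Original = 1610 ng/mL × 400 = 6.44 × 10⁵ ng/mL = 644 μg/mL.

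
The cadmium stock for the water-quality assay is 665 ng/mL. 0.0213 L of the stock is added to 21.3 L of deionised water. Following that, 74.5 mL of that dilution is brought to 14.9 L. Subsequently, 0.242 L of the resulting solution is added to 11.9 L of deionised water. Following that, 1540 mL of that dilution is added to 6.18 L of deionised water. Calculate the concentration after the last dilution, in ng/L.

0.0132 ng/L

Overall dilution factor = 1001 × 200 × 50.17 × 5.013 = 5.04 × 10⁷.
665 ng/mL / 5.04 × 10⁷ = 1.32 × 10⁻⁵ ng/mL = 0.0132 ng/L.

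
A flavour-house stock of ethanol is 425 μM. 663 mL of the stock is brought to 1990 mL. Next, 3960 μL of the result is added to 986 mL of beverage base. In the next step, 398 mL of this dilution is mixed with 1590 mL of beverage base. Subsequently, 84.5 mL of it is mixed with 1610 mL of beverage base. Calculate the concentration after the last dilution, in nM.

Overall dilution factor = 3.002 × 250.0 × 4.995 × 20.05 = 7.52 × 10⁴.
425 μM / 7.52 × 10⁴ = 5.65 × 10⁻³ μM = 5.65 nM.

5.65 nM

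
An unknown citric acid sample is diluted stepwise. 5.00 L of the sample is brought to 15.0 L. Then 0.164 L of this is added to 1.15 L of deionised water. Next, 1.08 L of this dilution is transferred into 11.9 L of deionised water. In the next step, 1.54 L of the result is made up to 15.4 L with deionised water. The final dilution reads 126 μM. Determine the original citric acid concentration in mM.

364 mM

Overall dilution factor = 3 × 8.012 × 12.02 × 10 = 2889.
Original = 126 μM × 2889 = 3.64 × 10⁵ μM = 364 mM.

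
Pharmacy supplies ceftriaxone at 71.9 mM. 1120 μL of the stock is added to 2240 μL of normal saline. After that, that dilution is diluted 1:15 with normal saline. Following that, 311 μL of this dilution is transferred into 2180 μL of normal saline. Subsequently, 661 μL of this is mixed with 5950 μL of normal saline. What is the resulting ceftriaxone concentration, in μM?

19.9 μM

Overall dilution factor = 3 × 15 × 8.010 × 10.00 = 3605.
71.9 mM / 3605 = 0.0199 mM = 19.9 μM.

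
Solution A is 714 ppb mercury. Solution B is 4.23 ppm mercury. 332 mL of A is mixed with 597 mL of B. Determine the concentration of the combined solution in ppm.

C_B = 4.23 ppm = 4230 ppb.
C_mix = (C_A·V_A + C_B·V_B)/(V_A + V_B) = (714×332 + 4230×597) / 929.0 = 2973 ppb = 2.97 ppm.

2.97 ppm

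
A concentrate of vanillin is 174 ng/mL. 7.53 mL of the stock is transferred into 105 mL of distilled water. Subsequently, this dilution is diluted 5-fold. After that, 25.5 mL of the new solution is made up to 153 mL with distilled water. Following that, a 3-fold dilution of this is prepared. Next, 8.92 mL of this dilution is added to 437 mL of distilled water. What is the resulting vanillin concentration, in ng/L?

Overall dilution factor = 14.94 × 5 × 6 × 3 × 49.99 = 6.72 × 10⁴.
174 ng/mL / 6.72 × 10⁴ = 2.59 × 10⁻³ ng/mL = 2.59 ng/L.

2.59 ng/L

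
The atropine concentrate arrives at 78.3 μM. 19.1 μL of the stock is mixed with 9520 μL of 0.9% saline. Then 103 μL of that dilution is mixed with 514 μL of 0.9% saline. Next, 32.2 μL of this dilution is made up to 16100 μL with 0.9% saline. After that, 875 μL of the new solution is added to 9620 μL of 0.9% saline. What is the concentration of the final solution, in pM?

4.36 pM

Overall dilution factor = 499.4 × 5.990 × 500 × 11.99 = 1.79 × 10⁷.
78.3 μM / 1.79 × 10⁷ = 4.36 × 10⁻⁶ μM = 4.36 pM.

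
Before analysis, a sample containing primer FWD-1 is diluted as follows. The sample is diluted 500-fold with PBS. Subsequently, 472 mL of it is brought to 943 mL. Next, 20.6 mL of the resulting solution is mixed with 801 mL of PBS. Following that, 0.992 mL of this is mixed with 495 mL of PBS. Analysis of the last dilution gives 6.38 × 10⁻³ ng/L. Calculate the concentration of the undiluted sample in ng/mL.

Overall dilution factor = 500 × 1.998 × 39.88 × 500.0 = 1.99 × 10⁷.
Original = 6.38 × 10⁻³ ng/L × 1.99 × 10⁷ = 1.27 × 10⁵ ng/L = 127 ng/mL.

127 ng/mL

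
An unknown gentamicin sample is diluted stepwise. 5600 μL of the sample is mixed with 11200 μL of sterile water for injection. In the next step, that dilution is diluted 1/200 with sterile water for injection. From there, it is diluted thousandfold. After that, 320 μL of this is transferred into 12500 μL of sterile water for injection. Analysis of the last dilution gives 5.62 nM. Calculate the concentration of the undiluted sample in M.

0.135 M

Overall dilution factor = 3 × 200 × 1000 × 40.06 = 2.40 × 10⁷.
Original = 5.62 nM × 2.40 × 10⁷ = 1.35 × 10⁸ nM = 0.135 M.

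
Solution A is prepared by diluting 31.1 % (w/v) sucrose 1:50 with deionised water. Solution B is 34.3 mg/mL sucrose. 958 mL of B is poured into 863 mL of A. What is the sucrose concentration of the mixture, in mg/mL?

C_A = 31.1 % (w/v) / 50 = 0.622 % (w/v).
C_B = 34.3 mg/mL = 3.43 % (w/v).
C_mix = (C_A·V_A + C_B·V_B)/(V_A + V_B) = (0.622×863 + 3.43×958) / 1821 = 2.10 % (w/v) = 21.0 mg/mL.

21.0 mg/mL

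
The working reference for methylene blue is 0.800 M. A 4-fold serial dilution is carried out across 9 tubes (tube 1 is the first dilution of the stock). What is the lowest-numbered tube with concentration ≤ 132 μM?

tube 7

Tube n has concentration 0.800 M / 4ⁿ.
Need 4ⁿ ≥ 0.800 M / 132 μM = 6061, so n ≥ 6.28.
First such tube: n = 7.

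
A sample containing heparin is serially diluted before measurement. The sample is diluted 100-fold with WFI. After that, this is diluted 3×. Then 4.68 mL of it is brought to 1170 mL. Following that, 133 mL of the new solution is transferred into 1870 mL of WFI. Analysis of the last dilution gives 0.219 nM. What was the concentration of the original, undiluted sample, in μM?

247 μM

Overall dilution factor = 100 × 3 × 250 × 15.06 = 1.13 × 10⁶.
Original = 0.219 nM × 1.13 × 10⁶ = 2.47 × 10⁵ nM = 247 μM.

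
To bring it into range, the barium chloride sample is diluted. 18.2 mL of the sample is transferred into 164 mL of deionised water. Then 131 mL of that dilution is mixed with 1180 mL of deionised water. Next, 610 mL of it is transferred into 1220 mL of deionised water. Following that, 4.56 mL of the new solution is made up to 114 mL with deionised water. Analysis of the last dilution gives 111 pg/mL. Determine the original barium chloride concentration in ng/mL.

834 ng/mL

Overall dilution factor = 10.01 × 10.01 × 3 × 25 = 7514.
Original = 111 pg/mL × 7514 = 8.34 × 10⁵ pg/mL = 834 ng/mL.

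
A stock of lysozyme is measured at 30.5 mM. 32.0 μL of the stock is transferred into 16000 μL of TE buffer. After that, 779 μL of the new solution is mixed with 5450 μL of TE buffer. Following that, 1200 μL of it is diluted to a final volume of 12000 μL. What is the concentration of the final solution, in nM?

761 nM

Overall dilution factor = 501 × 7.996 × 10 = 4.01 × 10⁴.
30.5 mM / 4.01 × 10⁴ = 7.61 × 10⁻⁴ mM = 761 nM.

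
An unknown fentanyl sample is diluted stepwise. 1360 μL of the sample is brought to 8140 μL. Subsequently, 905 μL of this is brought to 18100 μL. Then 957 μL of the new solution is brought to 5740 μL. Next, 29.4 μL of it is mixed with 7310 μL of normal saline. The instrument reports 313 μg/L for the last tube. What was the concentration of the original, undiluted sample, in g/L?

56.1 g/L

Overall dilution factor = 5.985 × 20 × 5.998 × 249.6 = 1.79 × 10⁵.
Original = 313 μg/L × 1.79 × 10⁵ = 5.61 × 10⁷ μg/L = 56.1 g/L.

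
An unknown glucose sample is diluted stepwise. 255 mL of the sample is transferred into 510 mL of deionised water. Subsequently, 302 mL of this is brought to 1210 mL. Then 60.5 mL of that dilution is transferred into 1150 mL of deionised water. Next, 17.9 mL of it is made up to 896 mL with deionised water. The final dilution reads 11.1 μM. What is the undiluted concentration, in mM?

Overall dilution factor = 3 × 4.007 × 20.01 × 50.06 = 1.20 × 10⁴.
Original = 11.1 μM × 1.20 × 10⁴ = 1.34 × 10⁵ μM = 134 mM.

134 mM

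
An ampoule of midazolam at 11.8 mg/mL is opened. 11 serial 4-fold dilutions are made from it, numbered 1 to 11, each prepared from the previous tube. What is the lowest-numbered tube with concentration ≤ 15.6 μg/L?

Tube n has concentration 11.8 mg/mL / 4ⁿ.
Need 4ⁿ ≥ 11.8 mg/mL / 15.6 μg/L = 7.56 × 10⁵, so n ≥ 9.76.
First such tube: n = 10.

tube 10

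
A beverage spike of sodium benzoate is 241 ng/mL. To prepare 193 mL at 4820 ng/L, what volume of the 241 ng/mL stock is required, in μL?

3860 μL

4820 ng/L = 4.82 ng/mL.
V₁ = C₂V₂/C₁ = 4.82 × 193 / 241 = 3.86 mL = 3860 μL.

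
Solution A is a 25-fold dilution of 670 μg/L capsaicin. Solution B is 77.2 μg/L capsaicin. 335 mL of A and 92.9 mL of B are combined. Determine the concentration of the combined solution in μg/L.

37.7 μg/L

C_A = 670 μg/L / 25 = 26.8 μg/L.
C_mix = (C_A·V_A + C_B·V_B)/(V_A + V_B) = (26.8×335 + 77.2×92.9) / 427.9 = 37.7 μg/L.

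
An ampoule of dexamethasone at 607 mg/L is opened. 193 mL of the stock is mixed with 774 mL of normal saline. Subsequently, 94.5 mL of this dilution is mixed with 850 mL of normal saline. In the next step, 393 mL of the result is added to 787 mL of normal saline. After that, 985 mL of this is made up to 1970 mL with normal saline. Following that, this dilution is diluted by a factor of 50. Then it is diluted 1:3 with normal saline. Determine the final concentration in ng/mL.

Overall dilution factor = 5.010 × 9.995 × 3.003 × 2 × 50 × 3 = 4.51 × 10⁴.
607 mg/L / 4.51 × 10⁴ = 0.0135 mg/L = 13.5 ng/mL.

13.5 ng/mL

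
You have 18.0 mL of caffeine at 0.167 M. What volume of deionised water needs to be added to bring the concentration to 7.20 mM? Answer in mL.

7.20 mM = 7.20 × 10⁻³ M.
V₂ = C₁V₁/C₂ = 0.167 × 18.0 / 7.20 × 10⁻³ = 418 mL.
Diluent to add = V₂ − V₁ = 418 − 18.0 = 400 mL.

400 mL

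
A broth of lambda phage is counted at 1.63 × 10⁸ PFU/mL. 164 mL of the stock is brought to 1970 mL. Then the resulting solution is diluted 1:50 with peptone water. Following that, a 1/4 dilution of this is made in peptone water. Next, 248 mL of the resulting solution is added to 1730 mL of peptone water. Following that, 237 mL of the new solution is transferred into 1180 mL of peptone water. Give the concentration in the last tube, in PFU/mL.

Overall dilution factor = 12.01 × 50 × 4 × 7.976 × 5.979 = 1.15 × 10⁵.
1.63 × 10⁸ PFU/mL / 1.15 × 10⁵ = 1420 PFU/mL.

1420 PFU/mL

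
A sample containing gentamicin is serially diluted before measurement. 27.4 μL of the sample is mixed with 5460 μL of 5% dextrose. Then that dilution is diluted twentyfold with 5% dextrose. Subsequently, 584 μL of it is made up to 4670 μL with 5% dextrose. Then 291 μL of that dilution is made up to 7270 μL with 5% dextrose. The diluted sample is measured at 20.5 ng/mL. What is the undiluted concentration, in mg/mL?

Overall dilution factor = 200.3 × 20 × 7.997 × 24.98 = 8.00 × 10⁵.
Original = 20.5 ng/mL × 8.00 × 10⁵ = 1.64 × 10⁷ ng/mL = 16.4 mg/mL.

16.4 mg/mL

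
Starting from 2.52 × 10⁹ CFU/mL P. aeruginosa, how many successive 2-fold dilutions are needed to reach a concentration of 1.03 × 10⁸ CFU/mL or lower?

Need 2ⁿ ≥ 24.5, so n ≥ log(24.5)/log(2) = 4.61.
Minimum whole steps: n = 5.

5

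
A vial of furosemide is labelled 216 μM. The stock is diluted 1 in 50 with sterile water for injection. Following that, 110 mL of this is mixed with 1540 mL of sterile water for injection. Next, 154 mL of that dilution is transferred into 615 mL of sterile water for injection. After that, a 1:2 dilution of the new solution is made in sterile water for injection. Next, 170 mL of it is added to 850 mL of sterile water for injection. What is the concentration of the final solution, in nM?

Overall dilution factor = 50 × 15 × 4.994 × 2 × 6 = 4.49 × 10⁴.
216 μM / 4.49 × 10⁴ = 4.81 × 10⁻³ μM = 4.81 nM.

4.81 nM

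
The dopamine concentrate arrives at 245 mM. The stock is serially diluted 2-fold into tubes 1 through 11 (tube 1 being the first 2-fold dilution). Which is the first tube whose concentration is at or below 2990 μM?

tube 7

Tube n has concentration 245 mM / 2ⁿ.
Need 2ⁿ ≥ 245 mM / 2990 μM = 81.9, so n ≥ 6.36.
First such tube: n = 7.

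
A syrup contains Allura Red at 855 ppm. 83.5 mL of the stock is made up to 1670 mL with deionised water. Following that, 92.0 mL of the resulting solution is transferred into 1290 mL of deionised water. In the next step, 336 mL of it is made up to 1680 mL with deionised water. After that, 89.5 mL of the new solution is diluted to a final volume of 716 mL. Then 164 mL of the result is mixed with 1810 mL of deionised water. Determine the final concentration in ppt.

Overall dilution factor = 20 × 15.02 × 5 × 8 × 12.04 = 1.45 × 10⁵.
855 ppm / 1.45 × 10⁵ = 5.91 × 10⁻³ ppm = 5910 ppt.

5910 ppt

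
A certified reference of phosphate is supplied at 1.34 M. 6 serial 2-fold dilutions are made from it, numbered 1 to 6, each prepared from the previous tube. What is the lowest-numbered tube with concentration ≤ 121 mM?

Tube n has concentration 1.34 M / 2ⁿ.
Need 2ⁿ ≥ 1.34 M / 121 mM = 11.1, so n ≥ 3.47.
First such tube: n = 4.

tube 4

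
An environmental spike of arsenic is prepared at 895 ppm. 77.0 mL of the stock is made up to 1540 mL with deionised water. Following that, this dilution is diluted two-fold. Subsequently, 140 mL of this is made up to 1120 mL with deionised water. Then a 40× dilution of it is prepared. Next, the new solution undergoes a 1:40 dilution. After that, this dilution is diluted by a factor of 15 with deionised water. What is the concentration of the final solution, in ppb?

0.117 ppb

Overall dilution factor = 20 × 2 × 8 × 40 × 40 × 15 = 7.68 × 10⁶.
895 ppm / 7.68 × 10⁶ = 1.17 × 10⁻⁴ ppm = 0.117 ppb.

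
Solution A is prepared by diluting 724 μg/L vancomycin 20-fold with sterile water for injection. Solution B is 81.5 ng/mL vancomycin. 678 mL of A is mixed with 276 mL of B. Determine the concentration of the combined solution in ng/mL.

C_A = 724 μg/L / 20 = 36.2 μg/L.
C_B = 81.5 ng/mL = 81.5 μg/L.
C_mix = (C_A·V_A + C_B·V_B)/(V_A + V_B) = (36.2×678 + 81.5×276) / 954.0 = 49.3 μg/L = 49.3 ng/mL.

49.3 ng/mL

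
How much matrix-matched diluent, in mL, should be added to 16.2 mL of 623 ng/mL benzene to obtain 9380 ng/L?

9380 ng/L = 9.38 ng/mL.
V₂ = C₁V₁/C₂ = 623 × 16.2 / 9.38 = 1076 mL.
Diluent to add = V₂ − V₁ = 1076 − 16.2 = 1060 mL.

1060 mL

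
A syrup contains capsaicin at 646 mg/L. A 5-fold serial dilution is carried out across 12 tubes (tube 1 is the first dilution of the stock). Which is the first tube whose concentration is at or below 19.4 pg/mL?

Tube n has concentration 646 mg/L / 5ⁿ.
Need 5ⁿ ≥ 646 mg/L / 19.4 pg/mL = 3.33 × 10⁷, so n ≥ 10.76.
First such tube: n = 11.

tube 11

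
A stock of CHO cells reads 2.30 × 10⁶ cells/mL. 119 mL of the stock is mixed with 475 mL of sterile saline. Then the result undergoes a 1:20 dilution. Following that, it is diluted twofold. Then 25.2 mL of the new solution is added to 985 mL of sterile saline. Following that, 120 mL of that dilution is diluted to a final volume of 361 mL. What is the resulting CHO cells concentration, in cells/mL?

95.5 cells/mL

Overall dilution factor = 4.992 × 20 × 2 × 40.09 × 3.008 = 2.41 × 10⁴.
2.30 × 10⁶ cells/mL / 2.41 × 10⁴ = 95.5 cells/mL.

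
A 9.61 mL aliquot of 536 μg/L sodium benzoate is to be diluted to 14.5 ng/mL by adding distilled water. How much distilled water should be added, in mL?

346 mL

14.5 ng/mL = 14.5 μg/L.
V₂ = C₁V₁/C₂ = 536 × 9.61 / 14.5 = 355 mL.
Diluent to add = V₂ − V₁ = 355 − 9.61 = 346 mL.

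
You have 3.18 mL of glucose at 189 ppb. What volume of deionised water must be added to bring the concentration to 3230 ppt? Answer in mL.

183 mL

3230 ppt = 3.23 ppb.
V₂ = C₁V₁/C₂ = 189 × 3.18 / 3.23 = 186 mL.
Diluent to add = V₂ − V₁ = 186 − 3.18 = 183 mL.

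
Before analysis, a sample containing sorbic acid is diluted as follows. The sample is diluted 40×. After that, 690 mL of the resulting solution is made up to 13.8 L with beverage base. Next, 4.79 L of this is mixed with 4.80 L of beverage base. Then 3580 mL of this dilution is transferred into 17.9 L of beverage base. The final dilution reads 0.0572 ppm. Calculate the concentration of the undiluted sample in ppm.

550 ppm

Overall dilution factor = 40 × 20 × 2.002 × 6 = 9610.
Original = 0.0572 ppm × 9610 = 550 ppm.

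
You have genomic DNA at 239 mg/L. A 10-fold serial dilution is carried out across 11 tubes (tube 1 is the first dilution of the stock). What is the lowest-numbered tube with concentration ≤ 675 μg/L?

Tube n has concentration 239 mg/L / 10ⁿ.
Need 10ⁿ ≥ 239 mg/L / 675 μg/L = 354, so n ≥ 2.55.
First such tube: n = 3.

tube 3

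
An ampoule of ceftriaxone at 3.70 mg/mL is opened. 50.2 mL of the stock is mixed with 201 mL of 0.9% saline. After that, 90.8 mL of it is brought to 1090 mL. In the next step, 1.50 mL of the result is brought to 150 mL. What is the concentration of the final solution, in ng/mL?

616 ng/mL

Overall dilution factor = 5.004 × 12.00 × 100 = 6007.
3.70 mg/mL / 6007 = 6.16 × 10⁻⁴ mg/mL = 616 ng/mL.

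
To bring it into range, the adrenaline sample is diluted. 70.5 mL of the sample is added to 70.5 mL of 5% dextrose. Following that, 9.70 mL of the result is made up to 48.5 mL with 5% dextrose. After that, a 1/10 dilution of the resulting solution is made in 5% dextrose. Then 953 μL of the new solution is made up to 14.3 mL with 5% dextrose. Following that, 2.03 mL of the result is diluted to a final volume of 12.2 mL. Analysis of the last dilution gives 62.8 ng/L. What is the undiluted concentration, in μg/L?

Overall dilution factor = 2 × 5 × 10 × 15.01 × 6.010 = 9018.
Original = 62.8 ng/L × 9018 = 5.66 × 10⁵ ng/L = 566 μg/L.

566 μg/L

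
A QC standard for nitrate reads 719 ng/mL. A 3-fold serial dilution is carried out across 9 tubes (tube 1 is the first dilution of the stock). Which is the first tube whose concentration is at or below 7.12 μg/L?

tube 5

Tube n has concentration 719 ng/mL / 3ⁿ.
Need 3ⁿ ≥ 719 ng/mL / 7.12 μg/L = 101, so n ≥ 4.20.
First such tube: n = 5.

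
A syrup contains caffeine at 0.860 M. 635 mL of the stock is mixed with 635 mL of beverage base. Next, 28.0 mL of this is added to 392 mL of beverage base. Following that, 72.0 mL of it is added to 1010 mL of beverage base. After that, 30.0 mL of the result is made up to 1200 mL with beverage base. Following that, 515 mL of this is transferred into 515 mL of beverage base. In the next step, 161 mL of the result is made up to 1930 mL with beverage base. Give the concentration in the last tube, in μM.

Overall dilution factor = 2 × 15 × 15.03 × 40 × 2 × 11.99 = 4.32 × 10⁵.
0.860 M / 4.32 × 10⁵ = 1.99 × 10⁻⁶ M = 1.99 μM.

1.99 μM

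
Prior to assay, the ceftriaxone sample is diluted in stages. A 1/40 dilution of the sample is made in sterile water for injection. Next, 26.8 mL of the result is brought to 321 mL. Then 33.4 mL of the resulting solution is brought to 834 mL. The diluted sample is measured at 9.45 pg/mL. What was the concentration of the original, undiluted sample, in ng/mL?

Overall dilution factor = 40 × 11.98 × 24.97 = 1.20 × 10⁴.
Original = 9.45 pg/mL × 1.20 × 10⁴ = 1.13 × 10⁵ pg/mL = 113 ng/mL.

113 ng/mL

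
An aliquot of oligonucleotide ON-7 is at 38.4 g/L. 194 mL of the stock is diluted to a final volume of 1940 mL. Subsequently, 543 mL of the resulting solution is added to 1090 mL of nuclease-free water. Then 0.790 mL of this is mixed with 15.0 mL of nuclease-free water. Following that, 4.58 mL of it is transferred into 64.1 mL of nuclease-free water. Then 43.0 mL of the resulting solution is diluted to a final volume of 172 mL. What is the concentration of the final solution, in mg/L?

Overall dilution factor = 10 × 3.007 × 19.99 × 15.00 × 4 = 3.61 × 10⁴.
38.4 g/L / 3.61 × 10⁴ = 1.07 × 10⁻³ g/L = 1.07 mg/L.

1.07 mg/L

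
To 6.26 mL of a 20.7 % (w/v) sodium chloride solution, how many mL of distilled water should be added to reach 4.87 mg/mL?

4.87 mg/mL = 0.487 % (w/v).
V₂ = C₁V₁/C₂ = 20.7 × 6.26 / 0.487 = 266 mL.
Diluent to add = V₂ − V₁ = 266 − 6.26 = 260 mL.

260 mL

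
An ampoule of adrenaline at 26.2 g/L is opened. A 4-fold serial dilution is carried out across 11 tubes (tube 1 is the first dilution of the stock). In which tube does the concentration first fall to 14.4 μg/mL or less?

Tube n has concentration 26.2 g/L / 4ⁿ.
Need 4ⁿ ≥ 26.2 g/L / 14.4 μg/mL = 1819, so n ≥ 5.41.
First such tube: n = 6.

tube 6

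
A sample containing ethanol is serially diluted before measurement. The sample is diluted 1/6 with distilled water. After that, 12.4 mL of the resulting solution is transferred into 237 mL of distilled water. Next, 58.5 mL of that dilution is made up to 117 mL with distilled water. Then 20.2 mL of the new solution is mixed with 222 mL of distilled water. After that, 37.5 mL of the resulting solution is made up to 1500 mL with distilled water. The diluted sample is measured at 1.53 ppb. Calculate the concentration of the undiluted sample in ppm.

177 ppm

Overall dilution factor = 6 × 20.11 × 2 × 11.99 × 40 = 1.16 × 10⁵.
Original = 1.53 ppb × 1.16 × 10⁵ = 1.77 × 10⁵ ppb = 177 ppm.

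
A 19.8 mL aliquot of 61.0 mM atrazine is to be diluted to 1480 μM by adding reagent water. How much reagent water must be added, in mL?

1480 μM = 1.48 mM.
V₂ = C₁V₁/C₂ = 61.0 × 19.8 / 1.48 = 816 mL.
Diluent to add = V₂ − V₁ = 816 − 19.8 = 796 mL.

796 mL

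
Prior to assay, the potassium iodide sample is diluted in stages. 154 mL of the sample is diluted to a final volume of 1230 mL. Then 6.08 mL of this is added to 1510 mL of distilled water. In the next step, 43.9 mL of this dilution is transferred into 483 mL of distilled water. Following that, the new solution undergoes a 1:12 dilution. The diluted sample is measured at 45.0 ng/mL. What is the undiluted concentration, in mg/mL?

12.9 mg/mL

Overall dilution factor = 7.987 × 249.4 × 12.00 × 12 = 2.87 × 10⁵.
Original = 45.0 ng/mL × 2.87 × 10⁵ = 1.29 × 10⁷ ng/mL = 12.9 mg/mL.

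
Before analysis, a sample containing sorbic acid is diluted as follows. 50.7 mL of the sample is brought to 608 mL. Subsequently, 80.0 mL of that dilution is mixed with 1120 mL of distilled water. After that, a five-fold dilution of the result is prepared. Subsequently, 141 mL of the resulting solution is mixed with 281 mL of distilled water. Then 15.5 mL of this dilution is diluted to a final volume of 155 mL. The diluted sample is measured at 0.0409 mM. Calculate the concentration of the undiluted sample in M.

1.10 M

Overall dilution factor = 11.99 × 15 × 5 × 2.993 × 10 = 2.69 × 10⁴.
Original = 0.0409 mM × 2.69 × 10⁴ = 1101 mM = 1.10 M.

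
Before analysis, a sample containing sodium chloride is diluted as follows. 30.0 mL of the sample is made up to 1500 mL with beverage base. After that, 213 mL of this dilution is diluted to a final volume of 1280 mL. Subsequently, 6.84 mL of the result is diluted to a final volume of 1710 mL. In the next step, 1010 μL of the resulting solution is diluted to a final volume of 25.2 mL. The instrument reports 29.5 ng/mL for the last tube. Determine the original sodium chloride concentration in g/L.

Overall dilution factor = 50 × 6.009 × 250 × 24.95 = 1.87 × 10⁶.
Original = 29.5 ng/mL × 1.87 × 10⁶ = 5.53 × 10⁷ ng/mL = 55.3 g/L.

55.3 g/L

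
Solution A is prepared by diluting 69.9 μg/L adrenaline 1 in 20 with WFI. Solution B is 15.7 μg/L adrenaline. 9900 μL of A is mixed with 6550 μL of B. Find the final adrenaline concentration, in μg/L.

8.35 μg/L

C_A = 69.9 μg/L / 20 = 3.50 μg/L.
C_mix = (C_A·V_A + C_B·V_B)/(V_A + V_B) = (3.50×9900 + 15.7×6550) / 16450 = 8.35 μg/L.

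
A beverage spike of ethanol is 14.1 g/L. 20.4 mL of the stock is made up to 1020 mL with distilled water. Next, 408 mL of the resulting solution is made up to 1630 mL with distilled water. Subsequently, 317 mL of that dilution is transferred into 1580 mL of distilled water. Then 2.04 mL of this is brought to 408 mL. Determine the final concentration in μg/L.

59.0 μg/L

Overall dilution factor = 50 × 3.995 × 5.984 × 200 = 2.39 × 10⁵.
14.1 g/L / 2.39 × 10⁵ = 5.90 × 10⁻⁵ g/L = 59.0 μg/L.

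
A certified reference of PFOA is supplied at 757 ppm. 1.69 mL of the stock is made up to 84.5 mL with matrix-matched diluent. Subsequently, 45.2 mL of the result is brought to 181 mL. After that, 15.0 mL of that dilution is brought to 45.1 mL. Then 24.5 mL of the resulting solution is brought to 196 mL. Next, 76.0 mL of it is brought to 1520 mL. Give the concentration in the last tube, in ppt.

7860 ppt

Overall dilution factor = 50 × 4.004 × 3.007 × 8 × 20 = 9.63 × 10⁴.
757 ppm / 9.63 × 10⁴ = 7.86 × 10⁻³ ppm = 7860 ppt.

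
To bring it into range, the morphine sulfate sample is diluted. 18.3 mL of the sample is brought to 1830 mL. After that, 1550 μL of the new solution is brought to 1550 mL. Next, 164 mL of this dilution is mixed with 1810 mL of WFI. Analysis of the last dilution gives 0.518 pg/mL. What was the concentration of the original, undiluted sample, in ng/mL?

Overall dilution factor = 100 × 1000 × 12.04 = 1.20 × 10⁶.
Original = 0.518 pg/mL × 1.20 × 10⁶ = 6.23 × 10⁵ pg/mL = 623 ng/mL.

623 ng/mL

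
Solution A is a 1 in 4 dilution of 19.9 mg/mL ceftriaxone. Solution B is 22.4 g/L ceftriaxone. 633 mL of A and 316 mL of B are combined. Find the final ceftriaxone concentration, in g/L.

10.8 g/L

C_A = 19.9 mg/mL / 4 = 4.97 mg/mL.
C_B = 22.4 g/L = 22.4 mg/mL.
C_mix = (C_A·V_A + C_B·V_B)/(V_A + V_B) = (4.97×633 + 22.4×316) / 949.0 = 10.8 mg/mL = 10.8 g/L.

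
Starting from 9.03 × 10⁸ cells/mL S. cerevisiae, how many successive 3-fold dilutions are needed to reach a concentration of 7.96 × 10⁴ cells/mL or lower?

9

Need 3ⁿ ≥ 1.13 × 10⁴, so n ≥ log(1.13 × 10⁴)/log(3) = 8.50.
Minimum whole steps: n = 9.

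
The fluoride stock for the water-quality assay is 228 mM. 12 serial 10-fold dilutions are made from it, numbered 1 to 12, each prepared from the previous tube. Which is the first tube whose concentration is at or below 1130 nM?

Tube n has concentration 228 mM / 10ⁿ.
Need 10ⁿ ≥ 228 mM / 1130 nM = 2.02 × 10⁵, so n ≥ 5.30.
First such tube: n = 6.

tube 6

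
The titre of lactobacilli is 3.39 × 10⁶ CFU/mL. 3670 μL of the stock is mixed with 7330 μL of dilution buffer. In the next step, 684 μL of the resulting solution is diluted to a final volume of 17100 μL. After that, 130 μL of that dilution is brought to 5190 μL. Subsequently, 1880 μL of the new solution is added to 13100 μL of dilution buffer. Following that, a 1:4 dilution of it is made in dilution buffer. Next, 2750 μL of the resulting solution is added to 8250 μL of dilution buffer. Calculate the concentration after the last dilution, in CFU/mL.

8.89 CFU/mL

Overall dilution factor = 2.997 × 25 × 39.92 × 7.968 × 4 × 4 = 3.81 × 10⁵.
3.39 × 10⁶ CFU/mL / 3.81 × 10⁵ = 8.89 CFU/mL.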